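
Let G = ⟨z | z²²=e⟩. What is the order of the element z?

Compute successive powers until reaching e:
  z¹ = z, z² = z², z³ = z³, z⁴ = z⁴, z⁵ = z⁵, z⁶ = z⁶, z⁷ = z⁷, z⁸ = z⁸, z⁹ = z⁹, z¹⁰ = z¹⁰, z¹¹ = z¹¹, z¹² = z¹², z¹³ = z¹³, z¹⁴ = z¹⁴, z¹⁵ = z¹⁵, z¹⁶ = z¹⁶, z¹⁷ = z¹⁷, z¹⁸ = z¹⁸, z¹⁹ = z¹⁹, z²⁰ = z²⁰, z²¹ = z²¹, z²² = e.
The smallest positive k with zᵏ = e is 22.

Answer: 22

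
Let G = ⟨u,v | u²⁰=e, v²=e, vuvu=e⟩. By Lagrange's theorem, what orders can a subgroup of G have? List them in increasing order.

|G| = 40 = 2³ · 5. By Lagrange's theorem the order of any subgroup divides 40; the divisors of 40 are 1, 2, 4, 5, 8, 10, 20, 40.

Answer: 1, 2, 4, 5, 8, 10, 20, 40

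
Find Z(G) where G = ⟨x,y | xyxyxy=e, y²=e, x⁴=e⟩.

An element z ∈ Z(G) iff z commutes with every generator.
For example e is central: e·x = x = x·e; e·y = y = y·e.
Whereas x ∉ Z(G) since x·y = xy ≠ yx = y·x.
Checking each of the 24 elements this way gives Z(G) = {e}, of order 1.

Answer: {e}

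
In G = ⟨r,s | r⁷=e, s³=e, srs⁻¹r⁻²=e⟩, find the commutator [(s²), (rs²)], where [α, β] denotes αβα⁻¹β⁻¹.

[(s²), (rs²)] = (s²)·(rs²)·(s²)⁻¹·(rs²)⁻¹.
  (s²) · (rs²) = r⁴s
  (r⁴s) · s = r⁴s²
  (r⁴s²) · (r⁵s) = r³

Answer: r³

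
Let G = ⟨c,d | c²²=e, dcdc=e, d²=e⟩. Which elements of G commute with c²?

⟨c²⟩ ⊆ C_G(c²) since powers of c² commute with c²; so |C_G(c²)| ≥ |⟨c²⟩| = 11.
By orbit–stabilizer, |C_G(c²)| = |G| / |conj. class of c²| = 44 / 2 = 22.
The 22 elements commuting with c² are {e, c, c², c³, c⁴, c⁵, c⁶, c⁷, c⁸, c⁹, c¹⁰, c¹¹, c¹², c¹³, c¹⁴, c¹⁵, c¹⁶, c¹⁷, c¹⁸, c¹⁹, c²⁰, c²¹}.

Answer: {e, c, c², c³, c⁴, c⁵, c⁶, c⁷, c⁸, c⁹, c¹⁰, c¹¹, c¹², c¹³, c¹⁴, c¹⁵, c¹⁶, c¹⁷, c¹⁸, c¹⁹, c²⁰, c²¹}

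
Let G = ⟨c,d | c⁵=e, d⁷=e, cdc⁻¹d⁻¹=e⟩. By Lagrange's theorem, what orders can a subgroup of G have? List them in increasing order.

|G| = 35 = 5 · 7. By Lagrange's theorem the order of any subgroup divides 35; the divisors of 35 are 1, 5, 7, 35.

Answer: 1, 5, 7, 35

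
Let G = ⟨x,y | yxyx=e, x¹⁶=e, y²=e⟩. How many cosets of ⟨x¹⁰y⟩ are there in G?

First find ord(x¹⁰y) by computing successive powers:
  (x¹⁰y)¹ = x¹⁰y, (x¹⁰y)² = e.
So |⟨x¹⁰y⟩| = ord(x¹⁰y) = 2. With |G| = 32, by Lagrange [G : ⟨x¹⁰y⟩] = 32/2 = 16.

Answer: 16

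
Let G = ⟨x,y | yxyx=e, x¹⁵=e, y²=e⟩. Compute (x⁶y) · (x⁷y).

Compute (x⁶y) · (x⁷y) by multiplying left to right and reducing via the relations at each step:
  (x⁶y) · x⁷ = x¹⁴y
  (x¹⁴y) · y = x¹⁴

Answer: x¹⁴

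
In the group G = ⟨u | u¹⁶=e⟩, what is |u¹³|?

Compute successive powers until reaching e:
  (u¹³)¹ = u¹³, (u¹³)² = u¹⁰, (u¹³)³ = u⁷, (u¹³)⁴ = u⁴, (u¹³)⁵ = u, (u¹³)⁶ = u¹⁴, (u¹³)⁷ = u¹¹, (u¹³)⁸ = u⁸, (u¹³)⁹ = u⁵, (u¹³)¹⁰ = u², (u¹³)¹¹ = u¹⁵, (u¹³)¹² = u¹², (u¹³)¹³ = u⁹, (u¹³)¹⁴ = u⁶, (u¹³)¹⁵ = u³, (u¹³)¹⁶ = e.
The smallest positive k with (u¹³)ᵏ = e is 16.

Answer: 16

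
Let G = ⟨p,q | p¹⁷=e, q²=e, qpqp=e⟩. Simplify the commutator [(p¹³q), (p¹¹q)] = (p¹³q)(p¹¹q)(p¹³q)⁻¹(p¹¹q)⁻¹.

[(p¹³q), (p¹¹q)] = (p¹³q)·(p¹¹q)·(p¹³q)⁻¹·(p¹¹q)⁻¹.
  (p¹³q) · (p¹¹q) = p²
  (p²) · (p¹³q) = p¹⁵q
  (p¹⁵q) · (p¹¹q) = p⁴

Answer: p⁴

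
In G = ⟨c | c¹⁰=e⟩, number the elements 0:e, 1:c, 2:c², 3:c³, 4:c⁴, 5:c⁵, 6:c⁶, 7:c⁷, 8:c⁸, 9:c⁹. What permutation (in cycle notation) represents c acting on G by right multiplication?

(0 1 2 3 4 5 6 7 8 9)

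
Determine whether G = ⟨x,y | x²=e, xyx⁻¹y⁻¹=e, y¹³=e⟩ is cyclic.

|G| = 26. The element xy has order 26 (its powers give 26 distinct elements), so ⟨xy⟩ = G and G is cyclic.

Answer: Yes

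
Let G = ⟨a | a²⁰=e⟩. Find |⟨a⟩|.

|⟨a⟩| equals the order of a. Compute successive powers until reaching e:
  a¹ = a, a² = a², a³ = a³, a⁴ = a⁴, a⁵ = a⁵, a⁶ = a⁶, a⁷ = a⁷, a⁸ = a⁸, a⁹ = a⁹, a¹⁰ = a¹⁰, a¹¹ = a¹¹, a¹² = a¹², a¹³ = a¹³, a¹⁴ = a¹⁴, a¹⁵ = a¹⁵, a¹⁶ = a¹⁶, a¹⁷ = a¹⁷, a¹⁸ = a¹⁸, a¹⁹ = a¹⁹, a²⁰ = e.
The smallest positive k with aᵏ = e is 20, so |⟨a⟩| = 20.

Answer: 20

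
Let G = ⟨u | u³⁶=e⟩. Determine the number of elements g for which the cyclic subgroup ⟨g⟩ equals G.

G is cyclic of order 36. An element generates G iff its order is 36, and a cyclic group of order 36 has exactly φ(36) = 12 such elements.

Answer: 12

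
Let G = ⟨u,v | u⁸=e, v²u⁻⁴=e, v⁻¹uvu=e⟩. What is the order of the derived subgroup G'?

G' = [G, G] is generated by all commutators. The generator-pair commutators are: [u, v] = u².
The subgroup they normally generate is {e, u², u⁴, u⁶}, of order 4.
Check: |G/G'| = 16/4 = 4 is the order of the abelianisation.

Answer: 4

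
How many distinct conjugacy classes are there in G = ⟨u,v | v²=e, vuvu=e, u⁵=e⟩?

The conjugacy classes (representative and size) are:
  [e] (size 1), [u] (size 2), [u²] (size 2), [v] (size 5).
Class equation: 1 + 2 + 2 + 5 = 10 = |G|. So G has 4 conjugacy classes.

Answer: 4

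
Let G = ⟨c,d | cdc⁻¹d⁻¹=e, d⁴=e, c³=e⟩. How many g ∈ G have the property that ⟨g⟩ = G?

G is cyclic of order 12. An element generates G iff its order is 12, and a cyclic group of order 12 has exactly φ(12) = 4 such elements.

Answer: 4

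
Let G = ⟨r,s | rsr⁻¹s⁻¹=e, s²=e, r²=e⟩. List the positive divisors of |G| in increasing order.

|G| = 4 = 2². By Lagrange's theorem the order of any subgroup divides 4; the divisors of 4 are 1, 2, 4.

Answer: 1, 2, 4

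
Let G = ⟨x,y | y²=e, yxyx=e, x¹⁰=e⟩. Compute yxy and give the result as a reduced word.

Multiply left to right, reducing at each step:
  y · x = x⁹y
  (x⁹y) · y = x⁹

Answer: x⁹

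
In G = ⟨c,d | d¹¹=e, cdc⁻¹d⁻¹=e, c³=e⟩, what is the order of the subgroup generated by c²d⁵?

|⟨c²d⁵⟩| equals the order of c²d⁵. Compute successive powers until reaching e:
  (c²d⁵)¹ = c²d⁵, (c²d⁵)² = cd¹⁰, (c²d⁵)³ = d⁴, (c²d⁵)⁴ = c²d⁹, (c²d⁵)⁵ = cd³, (c²d⁵)⁶ = d⁸, (c²d⁵)⁷ = c²d², (c²d⁵)⁸ = cd⁷, (c²d⁵)⁹ = d, (c²d⁵)¹⁰ = c²d⁶, (c²d⁵)¹¹ = c, (c²d⁵)¹² = d⁵, (c²d⁵)¹³ = c²d¹⁰, (c²d⁵)¹⁴ = cd⁴, (c²d⁵)¹⁵ = d⁹, (c²d⁵)¹⁶ = c²d³, (c²d⁵)¹⁷ = cd⁸, (c²d⁵)¹⁸ = d², (c²d⁵)¹⁹ = c²d⁷, (c²d⁵)²⁰ = cd, (c²d⁵)²¹ = d⁶, (c²d⁵)²² = c², (c²d⁵)²³ = cd⁵, (c²d⁵)²⁴ = d¹⁰, (c²d⁵)²⁵ = c²d⁴, (c²d⁵)²⁶ = cd⁹, (c²d⁵)²⁷ = d³, (c²d⁵)²⁸ = c²d⁸, (c²d⁵)²⁹ = cd², (c²d⁵)³⁰ = d⁷, (c²d⁵)³¹ = c²d, (c²d⁵)³² = cd⁶, (c²d⁵)³³ = e.
The smallest positive k with (c²d⁵)ᵏ = e is 33, so |⟨c²d⁵⟩| = 33.

Answer: 33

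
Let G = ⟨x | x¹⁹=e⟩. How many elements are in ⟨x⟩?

|⟨x⟩| equals the order of x. Compute successive powers until reaching e:
  x¹ = x, x² = x², x³ = x³, x⁴ = x⁴, x⁵ = x⁵, x⁶ = x⁶, x⁷ = x⁷, x⁸ = x⁸, x⁹ = x⁹, x¹⁰ = x¹⁰, x¹¹ = x¹¹, x¹² = x¹², x¹³ = x¹³, x¹⁴ = x¹⁴, x¹⁵ = x¹⁵, x¹⁶ = x¹⁶, x¹⁷ = x¹⁷, x¹⁸ = x¹⁸, x¹⁹ = e.
The smallest positive k with xᵏ = e is 19, so |⟨x⟩| = 19.

Answer: 19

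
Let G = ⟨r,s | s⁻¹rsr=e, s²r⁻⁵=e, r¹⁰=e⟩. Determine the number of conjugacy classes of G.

The conjugacy classes (representative and size) are:
  [e] (size 1), [r] (size 2), [r⁸] (size 2), [r⁷] (size 2), [r⁴] (size 2), [r⁵] (size 1), [r⁴s] (size 5), [r²s⁻¹] (size 5).
Class equation: 1 + 2 + 2 + 2 + 2 + 1 + 5 + 5 = 20 = |G|. So G has 8 conjugacy classes.

Answer: 8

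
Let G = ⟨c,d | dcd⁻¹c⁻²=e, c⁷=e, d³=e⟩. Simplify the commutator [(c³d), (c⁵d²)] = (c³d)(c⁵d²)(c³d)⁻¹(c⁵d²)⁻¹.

[(c³d), (c⁵d²)] = (c³d)·(c⁵d²)·(c³d)⁻¹·(c⁵d²)⁻¹.
  (c³d) · (c⁵d²) = c⁶
  (c⁶) · (c²d²) = cd²
  (cd²) · (c⁴d) = c³

Answer: c³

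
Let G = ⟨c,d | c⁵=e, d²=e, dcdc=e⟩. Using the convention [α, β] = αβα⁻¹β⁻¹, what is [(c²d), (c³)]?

[(c²d), (c³)] = (c²d)·(c³)·(c²d)⁻¹·(c³)⁻¹.
  (c²d) · (c³) = c⁴d
  (c⁴d) · (c²d) = c²
  (c²) · (c²) = c⁴

Answer: c⁴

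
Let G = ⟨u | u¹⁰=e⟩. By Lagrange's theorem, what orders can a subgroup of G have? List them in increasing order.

|G| = 10 = 2 · 5. By Lagrange's theorem the order of any subgroup divides 10; the divisors of 10 are 1, 2, 5, 10.

Answer: 1, 2, 5, 10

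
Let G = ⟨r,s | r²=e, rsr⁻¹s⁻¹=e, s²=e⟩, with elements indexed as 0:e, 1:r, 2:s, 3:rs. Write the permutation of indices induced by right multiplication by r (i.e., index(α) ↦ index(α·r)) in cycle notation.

(0 1)(2 3)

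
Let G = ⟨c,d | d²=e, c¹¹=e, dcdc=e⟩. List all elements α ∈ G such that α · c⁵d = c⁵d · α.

⟨c⁵d⟩ ⊆ C_G(c⁵d) since powers of c⁵d commute with c⁵d; so |C_G(c⁵d)| ≥ |⟨c⁵d⟩| = 2.
By orbit–stabilizer, |C_G(c⁵d)| = |G| / |conj. class of c⁵d| = 22 / 11 = 2.
The 2 elements commuting with c⁵d are {e, c⁵d}.

Answer: {e, c⁵d}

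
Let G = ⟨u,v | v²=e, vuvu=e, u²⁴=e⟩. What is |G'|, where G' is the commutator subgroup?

G' = [G, G] is generated by all commutators. The generator-pair commutators are: [u, v] = u².
The subgroup they normally generate is {e, u², u⁴, u⁶, u⁸, u¹⁰, u¹², u¹⁴, u¹⁶, u¹⁸, u²⁰, u²²}, of order 12.
Check: |G/G'| = 48/12 = 4 is the order of the abelianisation.

Answer: 12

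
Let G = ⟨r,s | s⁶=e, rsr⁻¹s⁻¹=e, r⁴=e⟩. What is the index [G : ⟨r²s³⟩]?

First find ord(r²s³) by computing successive powers:
  (r²s³)¹ = r²s³, (r²s³)² = e.
So |⟨r²s³⟩| = ord(r²s³) = 2. With |G| = 24, by Lagrange [G : ⟨r²s³⟩] = 24/2 = 12.

Answer: 12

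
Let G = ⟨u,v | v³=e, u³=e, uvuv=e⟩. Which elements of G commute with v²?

⟨v²⟩ ⊆ C_G(v²) since powers of v² commute with v²; so |C_G(v²)| ≥ |⟨v²⟩| = 3.
By orbit–stabilizer, |C_G(v²)| = |G| / |conj. class of v²| = 12 / 4 = 3.
The 3 elements commuting with v² are {e, v, v²}.

Answer: {e, v, v²}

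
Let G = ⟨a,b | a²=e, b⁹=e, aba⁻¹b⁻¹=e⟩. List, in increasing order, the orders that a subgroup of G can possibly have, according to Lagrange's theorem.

|G| = 18 = 2 · 3². By Lagrange's theorem the order of any subgroup divides 18; the divisors of 18 are 1, 2, 3, 6, 9, 18.

Answer: 1, 2, 3, 6, 9, 18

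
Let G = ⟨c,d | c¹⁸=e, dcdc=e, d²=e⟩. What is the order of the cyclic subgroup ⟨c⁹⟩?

|⟨c⁹⟩| equals the order of c⁹. Compute successive powers until reaching e:
  (c⁹)¹ = c⁹, (c⁹)² = e.
The smallest positive k with (c⁹)ᵏ = e is 2, so |⟨c⁹⟩| = 2.

Answer: 2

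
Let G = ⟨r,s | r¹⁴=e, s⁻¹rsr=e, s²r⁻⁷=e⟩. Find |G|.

Enumerate words in the generators, reducing via the relations: the distinct elements are
  {e, r, s, rs, r², r³, r⁴, r⁵, r⁶, r⁷, r⁸, r⁹, r²s, r³s, r¹², r¹³, r¹¹, r¹⁰, r⁴s, r⁵s, r⁶s, s⁻¹, rs⁻¹, r²s⁻¹, r³s⁻¹, r⁴s⁻¹, r⁵s⁻¹, r⁶s⁻¹}.
No further products give new elements, so |G| = 28.

Answer: 28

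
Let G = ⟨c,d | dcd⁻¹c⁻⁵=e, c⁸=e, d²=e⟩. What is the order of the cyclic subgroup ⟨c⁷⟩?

|⟨c⁷⟩| equals the order of c⁷. Compute successive powers until reaching e:
  (c⁷)¹ = c⁷, (c⁷)² = c⁶, (c⁷)³ = c⁵, (c⁷)⁴ = c⁴, (c⁷)⁵ = c³, (c⁷)⁶ = c², (c⁷)⁷ = c, (c⁷)⁸ = e.
The smallest positive k with (c⁷)ᵏ = e is 8, so |⟨c⁷⟩| = 8.

Answer: 8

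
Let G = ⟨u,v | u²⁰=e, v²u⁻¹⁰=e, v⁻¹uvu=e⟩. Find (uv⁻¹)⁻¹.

The order of (uv⁻¹) is 4 (smallest k with (uv⁻¹)ᵏ = e), so (uv⁻¹)⁻¹ = (uv⁻¹)³ = uv.
Check: (uv⁻¹) · (uv) → (uv⁻¹) · u = v⁻¹;   (v⁻¹) · v = e, giving e as required.

Answer: uv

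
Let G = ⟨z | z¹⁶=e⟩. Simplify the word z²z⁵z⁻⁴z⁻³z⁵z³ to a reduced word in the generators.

Multiply left to right, reducing at each step:
  (z²) · z⁵ = z⁷
  (z⁷) · z⁻⁴ = z³
  (z³) · z⁻³ = e
  e · z⁵ = z⁵
  (z⁵) · z³ = z⁸

Answer: z⁸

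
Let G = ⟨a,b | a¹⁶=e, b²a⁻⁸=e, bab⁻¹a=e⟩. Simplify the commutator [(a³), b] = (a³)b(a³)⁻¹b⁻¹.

[(a³), b] = (a³)·b·(a³)⁻¹·b⁻¹.
  (a³) · b = a³b
  (a³b) · (a¹³) = a⁶b
  (a⁶b) · (b⁻¹) = a⁶

Answer: a⁶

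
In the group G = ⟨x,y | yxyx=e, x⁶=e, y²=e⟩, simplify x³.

Compute successive powers of x, reducing at each step:
  x²: x · x = x²
  x³: (x²) · x = x³

Answer: x³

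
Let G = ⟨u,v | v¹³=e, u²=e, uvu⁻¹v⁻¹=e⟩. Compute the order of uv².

Compute successive powers until reaching e:
  (uv²)¹ = uv², (uv²)² = v⁴, (uv²)³ = uv⁶, (uv²)⁴ = v⁸, (uv²)⁵ = uv¹⁰, (uv²)⁶ = v¹², (uv²)⁷ = uv, (uv²)⁸ = v³, (uv²)⁹ = uv⁵, (uv²)¹⁰ = v⁷, (uv²)¹¹ = uv⁹, (uv²)¹² = v¹¹, (uv²)¹³ = u, (uv²)¹⁴ = v², (uv²)¹⁵ = uv⁴, (uv²)¹⁶ = v⁶, (uv²)¹⁷ = uv⁸, (uv²)¹⁸ = v¹⁰, (uv²)¹⁹ = uv¹², (uv²)²⁰ = v, (uv²)²¹ = uv³, (uv²)²² = v⁵, (uv²)²³ = uv⁷, (uv²)²⁴ = v⁹, (uv²)²⁵ = uv¹¹, (uv²)²⁶ = e.
The smallest positive k with (uv²)ᵏ = e is 26.

Answer: 26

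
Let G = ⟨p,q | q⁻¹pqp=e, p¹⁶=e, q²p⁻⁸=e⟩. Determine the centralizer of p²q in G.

⟨p²q⟩ ⊆ C_G(p²q) since powers of p²q commute with p²q; so |C_G(p²q)| ≥ |⟨p²q⟩| = 4.
By orbit–stabilizer, |C_G(p²q)| = |G| / |conj. class of p²q| = 32 / 8 = 4.
The 4 elements commuting with p²q are {e, p⁸, p²q, p²q⁻¹}.

Answer: {e, p⁸, p²q, p²q⁻¹}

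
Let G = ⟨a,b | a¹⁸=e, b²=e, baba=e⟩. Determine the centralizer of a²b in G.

⟨a²b⟩ ⊆ C_G(a²b) since powers of a²b commute with a²b; so |C_G(a²b)| ≥ |⟨a²b⟩| = 2.
By orbit–stabilizer, |C_G(a²b)| = |G| / |conj. class of a²b| = 36 / 9 = 4.
The 4 elements commuting with a²b are {e, a⁹, a²b, a¹¹b}.

Answer: {e, a⁹, a²b, a¹¹b}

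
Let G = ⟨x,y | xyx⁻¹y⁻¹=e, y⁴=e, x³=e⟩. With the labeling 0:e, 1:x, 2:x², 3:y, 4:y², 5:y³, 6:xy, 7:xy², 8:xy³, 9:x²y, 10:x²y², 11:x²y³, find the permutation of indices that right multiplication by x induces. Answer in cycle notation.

(0 1 2)(3 6 9)(4 7 10)(5 8 11)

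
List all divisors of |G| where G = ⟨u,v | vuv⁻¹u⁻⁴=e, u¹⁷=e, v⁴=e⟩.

|G| = 68 = 2² · 17. By Lagrange's theorem the order of any subgroup divides 68; the divisors of 68 are 1, 2, 4, 17, 34, 68.

Answer: 1, 2, 4, 17, 34, 68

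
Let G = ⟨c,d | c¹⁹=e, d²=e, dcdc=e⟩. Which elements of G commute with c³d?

⟨c³d⟩ ⊆ C_G(c³d) since powers of c³d commute with c³d; so |C_G(c³d)| ≥ |⟨c³d⟩| = 2.
By orbit–stabilizer, |C_G(c³d)| = |G| / |conj. class of c³d| = 38 / 19 = 2.
The 2 elements commuting with c³d are {e, c³d}.

Answer: {e, c³d}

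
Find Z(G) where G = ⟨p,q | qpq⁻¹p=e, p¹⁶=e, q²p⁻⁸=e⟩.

An element z ∈ Z(G) iff z commutes with every generator.
For example p⁸ is central: (p⁸)·p = p⁹ = p·(p⁸); (p⁸)·q = q⁻¹ = q·(p⁸).
Whereas p ∉ Z(G) since p·q = pq ≠ p⁷q⁻¹ = q·p.
Checking each of the 32 elements this way gives Z(G) = {e, p⁸}, of order 2.

Answer: {e, p⁸}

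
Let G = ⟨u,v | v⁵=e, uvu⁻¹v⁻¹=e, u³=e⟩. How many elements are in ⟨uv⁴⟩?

|⟨uv⁴⟩| equals the order of uv⁴. Compute successive powers until reaching e:
  (uv⁴)¹ = uv⁴, (uv⁴)² = u²v³, (uv⁴)³ = v², (uv⁴)⁴ = uv, (uv⁴)⁵ = u², (uv⁴)⁶ = v⁴, (uv⁴)⁷ = uv³, (uv⁴)⁸ = u²v², (uv⁴)⁹ = v, (uv⁴)¹⁰ = u, (uv⁴)¹¹ = u²v⁴, (uv⁴)¹² = v³, (uv⁴)¹³ = uv², (uv⁴)¹⁴ = u²v, (uv⁴)¹⁵ = e.
The smallest positive k with (uv⁴)ᵏ = e is 15, so |⟨uv⁴⟩| = 15.

Answer: 15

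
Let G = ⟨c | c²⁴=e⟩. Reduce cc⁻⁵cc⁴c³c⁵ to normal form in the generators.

Multiply left to right, reducing at each step:
  c · c⁻⁵ = c²⁰
  (c²⁰) · c = c²¹
  (c²¹) · c⁴ = c
  c · c³ = c⁴
  (c⁴) · c⁵ = c⁹

Answer: c⁹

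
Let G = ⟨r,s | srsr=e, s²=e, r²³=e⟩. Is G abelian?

r·s = rs but s·r = r²²s, so r·s ≠ s·r and G is not abelian.

Answer: No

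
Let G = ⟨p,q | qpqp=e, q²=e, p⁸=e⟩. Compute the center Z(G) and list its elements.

An element z ∈ Z(G) iff z commutes with every generator.
For example p⁴ is central: (p⁴)·p = p⁵ = p·(p⁴); (p⁴)·q = p⁴q = q·(p⁴).
Whereas p ∉ Z(G) since p·q = pq ≠ p⁷q = q·p.
Checking each of the 16 elements this way gives Z(G) = {e, p⁴}, of order 2.

Answer: {e, p⁴}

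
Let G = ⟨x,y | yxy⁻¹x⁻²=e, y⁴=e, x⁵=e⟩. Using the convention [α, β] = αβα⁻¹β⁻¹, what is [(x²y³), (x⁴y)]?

[(x²y³), (x⁴y)] = (x²y³)·(x⁴y)·(x²y³)⁻¹·(x⁴y)⁻¹.
  (x²y³) · (x⁴y) = x⁴
  (x⁴) · (xy) = y
  y · (x³y³) = x

Answer: x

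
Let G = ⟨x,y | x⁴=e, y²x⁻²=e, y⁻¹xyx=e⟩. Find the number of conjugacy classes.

The conjugacy classes (representative and size) are:
  [e] (size 1), [x³] (size 2), [x²] (size 1), [y⁻¹] (size 2), [xy⁻¹] (size 2).
Class equation: 1 + 2 + 1 + 2 + 2 = 8 = |G|. So G has 5 conjugacy classes.

Answer: 5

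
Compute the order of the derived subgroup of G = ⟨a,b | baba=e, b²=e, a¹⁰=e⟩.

G' = [G, G] is generated by all commutators. The generator-pair commutators are: [a, b] = a².
The subgroup they normally generate is {e, a², a⁴, a⁶, a⁸}, of order 5.
Check: |G/G'| = 20/5 = 4 is the order of the abelianisation.

Answer: 5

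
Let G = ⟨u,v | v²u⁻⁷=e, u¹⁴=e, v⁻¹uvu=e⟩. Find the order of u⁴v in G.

Compute successive powers until reaching e:
  (u⁴v)¹ = u⁴v, (u⁴v)² = u⁷, (u⁴v)³ = u⁴v⁻¹, (u⁴v)⁴ = e.
The smallest positive k with (u⁴v)ᵏ = e is 4.

Answer: 4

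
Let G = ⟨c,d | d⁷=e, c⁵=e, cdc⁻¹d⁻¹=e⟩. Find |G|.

Enumerate words in the generators, reducing via the relations: the distinct elements are
  {c, d, e, cd, c², c³, c⁴, d², d³, d⁴, d⁵, d⁶, cd², cd³, cd⁴, cd⁵, cd⁶, c²d, c³d, c⁴d, c²d², c²d³, c²d⁴, c²d⁵, c²d⁶, c³d², c³d³, c³d⁴, c³d⁵, c³d⁶, c⁴d², c⁴d³, c⁴d⁴, c⁴d⁵, c⁴d⁶}.
No further products give new elements, so |G| = 35.

Answer: 35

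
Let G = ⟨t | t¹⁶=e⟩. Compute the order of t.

Compute successive powers until reaching e:
  t¹ = t, t² = t², t³ = t³, t⁴ = t⁴, t⁵ = t⁵, t⁶ = t⁶, t⁷ = t⁷, t⁸ = t⁸, t⁹ = t⁹, t¹⁰ = t¹⁰, t¹¹ = t¹¹, t¹² = t¹², t¹³ = t¹³, t¹⁴ = t¹⁴, t¹⁵ = t¹⁵, t¹⁶ = e.
The smallest positive k with tᵏ = e is 16.

Answer: 16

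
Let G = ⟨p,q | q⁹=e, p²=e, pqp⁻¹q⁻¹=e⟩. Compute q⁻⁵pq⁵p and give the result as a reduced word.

Multiply left to right, reducing at each step:
  (q⁴) · p = pq⁴
  (pq⁴) · q⁵ = p
  p · p = e

Answer: e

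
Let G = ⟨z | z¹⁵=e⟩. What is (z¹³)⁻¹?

The order of (z¹³) is 15 (smallest k with (z¹³)ᵏ = e), so (z¹³)⁻¹ = (z¹³)¹⁴ = z².
Check: (z¹³) · (z²) → (z¹³) · z² = e, giving e as required.

Answer: z²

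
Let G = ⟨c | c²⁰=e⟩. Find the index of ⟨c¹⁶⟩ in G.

First find ord(c¹⁶) by computing successive powers:
  (c¹⁶)¹ = c¹⁶, (c¹⁶)² = c¹², (c¹⁶)³ = c⁸, (c¹⁶)⁴ = c⁴, (c¹⁶)⁵ = e.
So |⟨c¹⁶⟩| = ord(c¹⁶) = 5. With |G| = 20, by Lagrange [G : ⟨c¹⁶⟩] = 20/5 = 4.

Answer: 4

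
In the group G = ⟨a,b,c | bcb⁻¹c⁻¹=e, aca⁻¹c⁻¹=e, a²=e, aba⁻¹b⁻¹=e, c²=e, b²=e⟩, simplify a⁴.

Compute successive powers of a, reducing at each step:
  a²: a · a = e
  a³: e · a = a
  a⁴: a · a = e

Answer: e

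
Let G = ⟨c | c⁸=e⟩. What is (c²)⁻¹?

The order of (c²) is 4 (smallest k with (c²)ᵏ = e), so (c²)⁻¹ = (c²)³ = c⁶.
Check: (c²) · (c⁶) → (c²) · c⁶ = e, giving e as required.

Answer: c⁶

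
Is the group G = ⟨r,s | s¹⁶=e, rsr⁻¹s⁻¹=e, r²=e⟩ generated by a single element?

|G| = 32, but the maximum element order in G is 16 < 32. No single element generates all of G, so G is not cyclic.

Answer: No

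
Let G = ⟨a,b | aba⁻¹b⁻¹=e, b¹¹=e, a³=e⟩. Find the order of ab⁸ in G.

Compute successive powers until reaching e:
  (ab⁸)¹ = ab⁸, (ab⁸)² = a²b⁵, (ab⁸)³ = b², (ab⁸)⁴ = ab¹⁰, (ab⁸)⁵ = a²b⁷, (ab⁸)⁶ = b⁴, (ab⁸)⁷ = ab, (ab⁸)⁸ = a²b⁹, (ab⁸)⁹ = b⁶, (ab⁸)¹⁰ = ab³, (ab⁸)¹¹ = a², (ab⁸)¹² = b⁸, (ab⁸)¹³ = ab⁵, (ab⁸)¹⁴ = a²b², (ab⁸)¹⁵ = b¹⁰, (ab⁸)¹⁶ = ab⁷, (ab⁸)¹⁷ = a²b⁴, (ab⁸)¹⁸ = b, (ab⁸)¹⁹ = ab⁹, (ab⁸)²⁰ = a²b⁶, (ab⁸)²¹ = b³, (ab⁸)²² = a, (ab⁸)²³ = a²b⁸, (ab⁸)²⁴ = b⁵, (ab⁸)²⁵ = ab², (ab⁸)²⁶ = a²b¹⁰, (ab⁸)²⁷ = b⁷, (ab⁸)²⁸ = ab⁴, (ab⁸)²⁹ = a²b, (ab⁸)³⁰ = b⁹, (ab⁸)³¹ = ab⁶, (ab⁸)³² = a²b³, (ab⁸)³³ = e.
The smallest positive k with (ab⁸)ᵏ = e is 33.

Answer: 33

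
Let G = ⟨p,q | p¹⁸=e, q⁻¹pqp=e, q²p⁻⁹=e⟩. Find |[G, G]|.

G' = [G, G] is generated by all commutators. The generator-pair commutators are: [p, q] = p².
The subgroup they normally generate is {e, p², p⁴, p⁶, p⁸, p¹⁰, p¹², p¹⁴, p¹⁶}, of order 9.
Check: |G/G'| = 36/9 = 4 is the order of the abelianisation.

Answer: 9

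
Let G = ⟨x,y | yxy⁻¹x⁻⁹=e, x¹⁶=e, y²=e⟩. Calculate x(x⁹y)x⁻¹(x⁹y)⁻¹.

[x, (x⁹y)] = x·(x⁹y)·x⁻¹·(x⁹y)⁻¹.
  x · (x⁹y) = x¹⁰y
  (x¹⁰y) · (x¹⁵) = xy
  (xy) · (x¹⁵y) = x⁸

Answer: x⁸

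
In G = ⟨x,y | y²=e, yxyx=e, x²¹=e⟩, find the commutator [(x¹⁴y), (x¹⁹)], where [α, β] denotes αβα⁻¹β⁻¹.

[(x¹⁴y), (x¹⁹)] = (x¹⁴y)·(x¹⁹)·(x¹⁴y)⁻¹·(x¹⁹)⁻¹.
  (x¹⁴y) · (x¹⁹) = x¹⁶y
  (x¹⁶y) · (x¹⁴y) = x²
  (x²) · (x²) = x⁴

Answer: x⁴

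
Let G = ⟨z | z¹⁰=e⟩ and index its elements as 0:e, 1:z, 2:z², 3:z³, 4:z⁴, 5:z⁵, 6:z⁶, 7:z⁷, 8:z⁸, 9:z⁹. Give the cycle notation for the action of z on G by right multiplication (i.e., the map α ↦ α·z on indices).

(0 1 2 3 4 5 6 7 8 9)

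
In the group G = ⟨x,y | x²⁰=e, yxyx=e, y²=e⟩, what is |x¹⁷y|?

Compute successive powers until reaching e:
  (x¹⁷y)¹ = x¹⁷y, (x¹⁷y)² = e.
The smallest positive k with (x¹⁷y)ᵏ = e is 2.

Answer: 2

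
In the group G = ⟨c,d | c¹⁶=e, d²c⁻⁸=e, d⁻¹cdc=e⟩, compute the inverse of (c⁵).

The order of (c⁵) is 16 (smallest k with (c⁵)ᵏ = e), so (c⁵)⁻¹ = (c⁵)¹⁵ = c¹¹.
Check: (c⁵) · (c¹¹) → (c⁵) · c¹¹ = e, giving e as required.

Answer: c¹¹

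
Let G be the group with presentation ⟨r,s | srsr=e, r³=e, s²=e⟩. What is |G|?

Enumerate words in the generators, reducing via the relations: the distinct elements are
  {e, r, s, rs, r², r²s}.
No further products give new elements, so |G| = 6.

Answer: 6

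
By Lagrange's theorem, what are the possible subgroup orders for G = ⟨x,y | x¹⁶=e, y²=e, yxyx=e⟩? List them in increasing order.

|G| = 32 = 2⁵. By Lagrange's theorem the order of any subgroup divides 32; the divisors of 32 are 1, 2, 4, 8, 16, 32.

Answer: 1, 2, 4, 8, 16, 32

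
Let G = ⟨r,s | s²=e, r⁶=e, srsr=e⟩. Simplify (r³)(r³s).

Compute (r³) · (r³s) by multiplying left to right and reducing via the relations at each step:
  (r³) · r³ = e
  e · s = s

Answer: s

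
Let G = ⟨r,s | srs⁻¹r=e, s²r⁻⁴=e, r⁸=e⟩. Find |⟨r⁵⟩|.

|⟨r⁵⟩| equals the order of r⁵. Compute successive powers until reaching e:
  (r⁵)¹ = r⁵, (r⁵)² = r², (r⁵)³ = r⁷, (r⁵)⁴ = r⁴, (r⁵)⁵ = r, (r⁵)⁶ = r⁶, (r⁵)⁷ = r³, (r⁵)⁸ = e.
The smallest positive k with (r⁵)ᵏ = e is 8, so |⟨r⁵⟩| = 8.

Answer: 8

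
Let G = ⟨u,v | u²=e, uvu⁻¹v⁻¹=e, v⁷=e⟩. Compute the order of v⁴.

Compute successive powers until reaching e:
  (v⁴)¹ = v⁴, (v⁴)² = v, (v⁴)³ = v⁵, (v⁴)⁴ = v², (v⁴)⁵ = v⁶, (v⁴)⁶ = v³, (v⁴)⁷ = e.
The smallest positive k with (v⁴)ᵏ = e is 7.

Answer: 7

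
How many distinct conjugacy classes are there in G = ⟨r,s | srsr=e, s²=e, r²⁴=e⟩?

The conjugacy classes (representative and size) are:
  [e] (size 1), [r²³] (size 2), [r²] (size 2), [r³] (size 2), [r²⁰] (size 2), [r¹⁹] (size 2), [r⁶] (size 2), [r⁷] (size 2), [r⁸] (size 2), [r⁹] (size 2), [r¹⁴] (size 2), [r¹¹] (size 2), [r¹²] (size 1), [r⁴s] (size 12), [r⁵s] (size 12).
Class equation: 1 + 2 + 2 + 2 + 2 + 2 + 2 + 2 + 2 + 2 + 2 + 2 + 1 + 12 + 12 = 48 = |G|. So G has 15 conjugacy classes.

Answer: 15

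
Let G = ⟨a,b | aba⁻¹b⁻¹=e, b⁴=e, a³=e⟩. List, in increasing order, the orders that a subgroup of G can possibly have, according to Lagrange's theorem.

|G| = 12 = 2² · 3. By Lagrange's theorem the order of any subgroup divides 12; the divisors of 12 are 1, 2, 3, 4, 6, 12.

Answer: 1, 2, 3, 4, 6, 12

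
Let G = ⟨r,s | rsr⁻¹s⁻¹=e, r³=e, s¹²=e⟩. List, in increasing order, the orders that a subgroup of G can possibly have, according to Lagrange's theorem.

|G| = 36 = 2² · 3². By Lagrange's theorem the order of any subgroup divides 36; the divisors of 36 are 1, 2, 3, 4, 6, 9, 12, 18, 36.

Answer: 1, 2, 3, 4, 6, 9, 12, 18, 36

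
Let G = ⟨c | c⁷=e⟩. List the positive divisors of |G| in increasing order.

|G| = 7 = 7. By Lagrange's theorem the order of any subgroup divides 7; the divisors of 7 are 1, 7.

Answer: 1, 7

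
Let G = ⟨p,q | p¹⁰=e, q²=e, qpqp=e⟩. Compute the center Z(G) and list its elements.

An element z ∈ Z(G) iff z commutes with every generator.
For example p⁵ is central: (p⁵)·p = p⁶ = p·(p⁵); (p⁵)·q = p⁵q = q·(p⁵).
Whereas p ∉ Z(G) since p·q = pq ≠ p⁹q = q·p.
Checking each of the 20 elements this way gives Z(G) = {e, p⁵}, of order 2.

Answer: {e, p⁵}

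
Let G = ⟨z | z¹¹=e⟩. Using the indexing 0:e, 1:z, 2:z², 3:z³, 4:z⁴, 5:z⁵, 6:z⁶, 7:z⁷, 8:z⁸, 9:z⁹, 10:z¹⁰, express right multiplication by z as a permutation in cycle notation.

(0 1 2 3 4 5 6 7 8 9 10)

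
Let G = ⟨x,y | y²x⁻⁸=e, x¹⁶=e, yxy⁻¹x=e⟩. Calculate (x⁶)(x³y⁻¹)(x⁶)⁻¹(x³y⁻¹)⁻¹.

[(x⁶), (x³y⁻¹)] = (x⁶)·(x³y⁻¹)·(x⁶)⁻¹·(x³y⁻¹)⁻¹.
  (x⁶) · (x³y⁻¹) = xy
  (xy) · (x¹⁰) = x⁷y
  (x⁷y) · (x³y) = x¹²

Answer: x¹²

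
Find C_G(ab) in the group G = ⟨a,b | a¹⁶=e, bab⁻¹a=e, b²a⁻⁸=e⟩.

⟨ab⟩ ⊆ C_G(ab) since powers of ab commute with ab; so |C_G(ab)| ≥ |⟨ab⟩| = 4.
By orbit–stabilizer, |C_G(ab)| = |G| / |conj. class of ab| = 32 / 8 = 4.
The 4 elements commuting with ab are {e, a⁸, ab, ab⁻¹}.

Answer: {e, a⁸, ab, ab⁻¹}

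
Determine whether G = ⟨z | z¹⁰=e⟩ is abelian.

G has a single generator, so G is cyclic and hence abelian.

Answer: Yes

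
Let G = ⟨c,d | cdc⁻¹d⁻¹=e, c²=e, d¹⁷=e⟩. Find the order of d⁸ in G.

Compute successive powers until reaching e:
  (d⁸)¹ = d⁸, (d⁸)² = d¹⁶, (d⁸)³ = d⁷, (d⁸)⁴ = d¹⁵, (d⁸)⁵ = d⁶, (d⁸)⁶ = d¹⁴, (d⁸)⁷ = d⁵, (d⁸)⁸ = d¹³, (d⁸)⁹ = d⁴, (d⁸)¹⁰ = d¹², (d⁸)¹¹ = d³, (d⁸)¹² = d¹¹, (d⁸)¹³ = d², (d⁸)¹⁴ = d¹⁰, (d⁸)¹⁵ = d, (d⁸)¹⁶ = d⁹, (d⁸)¹⁷ = e.
The smallest positive k with (d⁸)ᵏ = e is 17.

Answer: 17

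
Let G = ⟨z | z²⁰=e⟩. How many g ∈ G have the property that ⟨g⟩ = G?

G is cyclic of order 20. An element generates G iff its order is 20, and a cyclic group of order 20 has exactly φ(20) = 8 such elements.

Answer: 8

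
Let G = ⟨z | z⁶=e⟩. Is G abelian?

G has a single generator, so G is cyclic and hence abelian.

Answer: Yes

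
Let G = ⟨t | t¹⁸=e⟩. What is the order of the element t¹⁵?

Compute successive powers until reaching e:
  (t¹⁵)¹ = t¹⁵, (t¹⁵)² = t¹², (t¹⁵)³ = t⁹, (t¹⁵)⁴ = t⁶, (t¹⁵)⁵ = t³, (t¹⁵)⁶ = e.
The smallest positive k with (t¹⁵)ᵏ = e is 6.

Answer: 6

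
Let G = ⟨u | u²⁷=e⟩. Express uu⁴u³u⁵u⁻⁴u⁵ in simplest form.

Multiply left to right, reducing at each step:
  u · u⁴ = u⁵
  (u⁵) · u³ = u⁸
  (u⁸) · u⁵ = u¹³
  (u¹³) · u⁻⁴ = u⁹
  (u⁹) · u⁵ = u¹⁴

Answer: u¹⁴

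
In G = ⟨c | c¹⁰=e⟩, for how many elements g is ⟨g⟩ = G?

G is cyclic of order 10. An element generates G iff its order is 10, and a cyclic group of order 10 has exactly φ(10) = 4 such elements.

Answer: 4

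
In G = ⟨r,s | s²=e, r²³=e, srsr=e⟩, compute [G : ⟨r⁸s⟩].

First find ord(r⁸s) by computing successive powers:
  (r⁸s)¹ = r⁸s, (r⁸s)² = e.
So |⟨r⁸s⟩| = ord(r⁸s) = 2. With |G| = 46, by Lagrange [G : ⟨r⁸s⟩] = 46/2 = 23.

Answer: 23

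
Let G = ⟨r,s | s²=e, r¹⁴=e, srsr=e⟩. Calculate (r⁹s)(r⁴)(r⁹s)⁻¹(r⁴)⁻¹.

[(r⁹s), (r⁴)] = (r⁹s)·(r⁴)·(r⁹s)⁻¹·(r⁴)⁻¹.
  (r⁹s) · (r⁴) = r⁵s
  (r⁵s) · (r⁹s) = r¹⁰
  (r¹⁰) · (r¹⁰) = r⁶

Answer: r⁶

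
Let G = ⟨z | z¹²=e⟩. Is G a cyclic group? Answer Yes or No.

|G| = 12. The element z has order 12 (its powers give 12 distinct elements), so ⟨z⟩ = G and G is cyclic.

Answer: Yes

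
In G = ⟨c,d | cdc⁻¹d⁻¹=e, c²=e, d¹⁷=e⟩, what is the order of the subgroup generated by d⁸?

|⟨d⁸⟩| equals the order of d⁸. Compute successive powers until reaching e:
  (d⁸)¹ = d⁸, (d⁸)² = d¹⁶, (d⁸)³ = d⁷, (d⁸)⁴ = d¹⁵, (d⁸)⁵ = d⁶, (d⁸)⁶ = d¹⁴, (d⁸)⁷ = d⁵, (d⁸)⁸ = d¹³, (d⁸)⁹ = d⁴, (d⁸)¹⁰ = d¹², (d⁸)¹¹ = d³, (d⁸)¹² = d¹¹, (d⁸)¹³ = d², (d⁸)¹⁴ = d¹⁰, (d⁸)¹⁵ = d, (d⁸)¹⁶ = d⁹, (d⁸)¹⁷ = e.
The smallest positive k with (d⁸)ᵏ = e is 17, so |⟨d⁸⟩| = 17.

Answer: 17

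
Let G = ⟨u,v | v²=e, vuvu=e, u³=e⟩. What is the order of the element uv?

Compute successive powers until reaching e:
  (uv)¹ = uv, (uv)² = e.
The smallest positive k with (uv)ᵏ = e is 2.

Answer: 2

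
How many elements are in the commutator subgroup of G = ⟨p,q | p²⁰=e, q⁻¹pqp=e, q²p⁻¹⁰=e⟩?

G' = [G, G] is generated by all commutators. The generator-pair commutators are: [p, q] = p².
The subgroup they normally generate is {e, p², p⁴, p⁶, p⁸, p¹⁰, p¹², p¹⁴, p¹⁶, p¹⁸}, of order 10.
Check: |G/G'| = 40/10 = 4 is the order of the abelianisation.

Answer: 10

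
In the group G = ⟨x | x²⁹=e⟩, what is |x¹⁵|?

Compute successive powers until reaching e:
  (x¹⁵)¹ = x¹⁵, (x¹⁵)² = x, (x¹⁵)³ = x¹⁶, (x¹⁵)⁴ = x², (x¹⁵)⁵ = x¹⁷, (x¹⁵)⁶ = x³, (x¹⁵)⁷ = x¹⁸, (x¹⁵)⁸ = x⁴, (x¹⁵)⁹ = x¹⁹, (x¹⁵)¹⁰ = x⁵, (x¹⁵)¹¹ = x²⁰, (x¹⁵)¹² = x⁶, (x¹⁵)¹³ = x²¹, (x¹⁵)¹⁴ = x⁷, (x¹⁵)¹⁵ = x²², (x¹⁵)¹⁶ = x⁸, (x¹⁵)¹⁷ = x²³, (x¹⁵)¹⁸ = x⁹, (x¹⁵)¹⁹ = x²⁴, (x¹⁵)²⁰ = x¹⁰, (x¹⁵)²¹ = x²⁵, (x¹⁵)²² = x¹¹, (x¹⁵)²³ = x²⁶, (x¹⁵)²⁴ = x¹², (x¹⁵)²⁵ = x²⁷, (x¹⁵)²⁶ = x¹³, (x¹⁵)²⁷ = x²⁸, (x¹⁵)²⁸ = x¹⁴, (x¹⁵)²⁹ = e.
The smallest positive k with (x¹⁵)ᵏ = e is 29.

Answer: 29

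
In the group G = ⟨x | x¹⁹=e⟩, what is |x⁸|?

Compute successive powers until reaching e:
  (x⁸)¹ = x⁸, (x⁸)² = x¹⁶, (x⁸)³ = x⁵, (x⁸)⁴ = x¹³, (x⁸)⁵ = x², (x⁸)⁶ = x¹⁰, (x⁸)⁷ = x¹⁸, (x⁸)⁸ = x⁷, (x⁸)⁹ = x¹⁵, (x⁸)¹⁰ = x⁴, (x⁸)¹¹ = x¹², (x⁸)¹² = x, (x⁸)¹³ = x⁹, (x⁸)¹⁴ = x¹⁷, (x⁸)¹⁵ = x⁶, (x⁸)¹⁶ = x¹⁴, (x⁸)¹⁷ = x³, (x⁸)¹⁸ = x¹¹, (x⁸)¹⁹ = e.
The smallest positive k with (x⁸)ᵏ = e is 19.

Answer: 19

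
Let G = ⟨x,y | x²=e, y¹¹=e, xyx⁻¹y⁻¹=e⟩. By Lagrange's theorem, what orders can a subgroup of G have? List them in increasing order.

|G| = 22 = 2 · 11. By Lagrange's theorem the order of any subgroup divides 22; the divisors of 22 are 1, 2, 11, 22.

Answer: 1, 2, 11, 22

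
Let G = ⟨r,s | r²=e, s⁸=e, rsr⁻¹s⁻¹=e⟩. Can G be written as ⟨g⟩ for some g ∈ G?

|G| = 16, but the maximum element order in G is 8 < 16. No single element generates all of G, so G is not cyclic.

Answer: No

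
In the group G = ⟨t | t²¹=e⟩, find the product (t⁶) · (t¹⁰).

Compute (t⁶) · (t¹⁰) by multiplying left to right and reducing via the relations at each step:
  (t⁶) · t¹⁰ = t¹⁶

Answer: t¹⁶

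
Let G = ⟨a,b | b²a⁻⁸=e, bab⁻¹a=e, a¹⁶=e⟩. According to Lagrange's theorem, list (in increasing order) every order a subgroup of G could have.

|G| = 32 = 2⁵. By Lagrange's theorem the order of any subgroup divides 32; the divisors of 32 are 1, 2, 4, 8, 16, 32.

Answer: 1, 2, 4, 8, 16, 32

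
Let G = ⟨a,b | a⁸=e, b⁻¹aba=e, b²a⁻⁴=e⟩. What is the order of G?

Enumerate words in the generators, reducing via the relations: the distinct elements are
  {a, b, e, ab, a², a³, a⁴, a⁵, a⁶, a⁷, a²b, a³b, b⁻¹, ab⁻¹, a²b⁻¹, a³b⁻¹}.
No further products give new elements, so |G| = 16.

Answer: 16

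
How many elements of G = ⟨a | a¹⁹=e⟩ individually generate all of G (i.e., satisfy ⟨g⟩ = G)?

G is cyclic of order 19. An element generates G iff its order is 19, and a cyclic group of order 19 has exactly φ(19) = 18 such elements.

Answer: 18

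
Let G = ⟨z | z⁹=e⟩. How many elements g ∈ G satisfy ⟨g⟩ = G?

G is cyclic of order 9. An element generates G iff its order is 9, and a cyclic group of order 9 has exactly φ(9) = 6 such elements.

Answer: 6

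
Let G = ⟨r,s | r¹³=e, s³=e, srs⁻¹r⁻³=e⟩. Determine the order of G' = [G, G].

G' = [G, G] is generated by all commutators. The generator-pair commutators are: [r, s] = r¹¹.
The subgroup they normally generate is {e, r, r², r³, r⁴, r⁵, r⁶, r⁷, r⁸, r⁹, r¹⁰, r¹¹, r¹²}, of order 13.
Check: |G/G'| = 39/13 = 3 is the order of the abelianisation.

Answer: 13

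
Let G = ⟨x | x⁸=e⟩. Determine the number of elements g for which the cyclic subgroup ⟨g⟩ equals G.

G is cyclic of order 8. An element generates G iff its order is 8, and a cyclic group of order 8 has exactly φ(8) = 4 such elements.

Answer: 4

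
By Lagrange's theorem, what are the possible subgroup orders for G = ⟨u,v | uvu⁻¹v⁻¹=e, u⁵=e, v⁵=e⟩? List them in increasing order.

|G| = 25 = 5². By Lagrange's theorem the order of any subgroup divides 25; the divisors of 25 are 1, 5, 25.

Answer: 1, 5, 25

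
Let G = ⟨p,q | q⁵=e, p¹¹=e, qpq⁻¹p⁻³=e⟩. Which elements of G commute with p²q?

⟨p²q⟩ ⊆ C_G(p²q) since powers of p²q commute with p²q; so |C_G(p²q)| ≥ |⟨p²q⟩| = 5.
By orbit–stabilizer, |C_G(p²q)| = |G| / |conj. class of p²q| = 55 / 11 = 5.
The 5 elements commuting with p²q are {e, p²q, p³q⁴, p⁴q³, p⁸q²}.

Answer: {e, p²q, p³q⁴, p⁴q³, p⁸q²}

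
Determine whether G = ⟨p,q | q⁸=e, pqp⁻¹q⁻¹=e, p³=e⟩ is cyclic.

|G| = 24. The element pq has order 24 (its powers give 24 distinct elements), so ⟨pq⟩ = G and G is cyclic.

Answer: Yes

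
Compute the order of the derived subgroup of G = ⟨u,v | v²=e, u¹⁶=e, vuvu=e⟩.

G' = [G, G] is generated by all commutators. The generator-pair commutators are: [u, v] = u².
The subgroup they normally generate is {e, u², u⁴, u⁶, u⁸, u¹⁰, u¹², u¹⁴}, of order 8.
Check: |G/G'| = 32/8 = 4 is the order of the abelianisation.

Answer: 8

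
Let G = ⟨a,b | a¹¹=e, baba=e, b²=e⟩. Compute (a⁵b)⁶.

Compute successive powers of (a⁵b), reducing at each step:
  (a⁵b)²: (a⁵b) · a⁵ = b;   b · b = e
  (a⁵b)³: e · a⁵ = a⁵;   (a⁵) · b = a⁵b
  (a⁵b)⁴: (a⁵b) · a⁵ = b;   b · b = e
  (a⁵b)⁵: e · a⁵ = a⁵;   (a⁵) · b = a⁵b
  (a⁵b)⁶: (a⁵b) · a⁵ = b;   b · b = e

Answer: e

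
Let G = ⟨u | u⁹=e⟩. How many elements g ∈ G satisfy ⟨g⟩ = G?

G is cyclic of order 9. An element generates G iff its order is 9, and a cyclic group of order 9 has exactly φ(9) = 6 such elements.

Answer: 6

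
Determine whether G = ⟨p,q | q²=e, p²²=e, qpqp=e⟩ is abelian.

p·q = pq but q·p = p²¹q, so p·q ≠ q·p and G is not abelian.

Answer: No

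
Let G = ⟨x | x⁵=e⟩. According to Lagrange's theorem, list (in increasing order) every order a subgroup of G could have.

|G| = 5 = 5. By Lagrange's theorem the order of any subgroup divides 5; the divisors of 5 are 1, 5.

Answer: 1, 5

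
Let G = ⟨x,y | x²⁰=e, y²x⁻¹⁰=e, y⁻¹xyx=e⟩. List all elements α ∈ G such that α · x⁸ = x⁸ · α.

⟨x⁸⟩ ⊆ C_G(x⁸) since powers of x⁸ commute with x⁸; so |C_G(x⁸)| ≥ |⟨x⁸⟩| = 5.
By orbit–stabilizer, |C_G(x⁸)| = |G| / |conj. class of x⁸| = 40 / 2 = 20.
The 20 elements commuting with x⁸ are {e, x, x², x³, x⁴, x⁵, x⁶, x⁷, x⁸, x⁹, x¹⁰, x¹¹, x¹², x¹³, x¹⁴, x¹⁵, x¹⁶, x¹⁷, x¹⁸, x¹⁹}.

Answer: {e, x, x², x³, x⁴, x⁵, x⁶, x⁷, x⁸, x⁹, x¹⁰, x¹¹, x¹², x¹³, x¹⁴, x¹⁵, x¹⁶, x¹⁷, x¹⁸, x¹⁹}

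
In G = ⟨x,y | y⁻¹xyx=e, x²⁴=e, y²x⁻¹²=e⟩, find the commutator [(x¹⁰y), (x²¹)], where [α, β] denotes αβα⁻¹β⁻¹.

[(x¹⁰y), (x²¹)] = (x¹⁰y)·(x²¹)·(x¹⁰y)⁻¹·(x²¹)⁻¹.
  (x¹⁰y) · (x²¹) = xy⁻¹
  (xy⁻¹) · (x¹⁰y⁻¹) = x³
  (x³) · (x³) = x⁶

Answer: x⁶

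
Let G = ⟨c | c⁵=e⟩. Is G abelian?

G has a single generator, so G is cyclic and hence abelian.

Answer: Yes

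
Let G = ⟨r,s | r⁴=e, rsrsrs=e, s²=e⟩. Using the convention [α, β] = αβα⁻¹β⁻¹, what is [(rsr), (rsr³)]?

[(rsr), (rsr³)] = (rsr)·(rsr³)·(rsr)⁻¹·(rsr³)⁻¹.
  (rsr) · (rsr³) = r²sr²s
  (r²sr²s) · (r³sr³) = r³sr
  (r³sr) · (rsr³) = sr²s

Answer: sr²s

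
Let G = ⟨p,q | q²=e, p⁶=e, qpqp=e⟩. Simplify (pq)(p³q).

Compute (pq) · (p³q) by multiplying left to right and reducing via the relations at each step:
  (pq) · p³ = p⁴q
  (p⁴q) · q = p⁴

Answer: p⁴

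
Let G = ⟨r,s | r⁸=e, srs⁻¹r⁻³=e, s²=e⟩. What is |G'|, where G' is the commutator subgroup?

G' = [G, G] is generated by all commutators. The generator-pair commutators are: [r, s] = r⁶.
The subgroup they normally generate is {e, r², r⁴, r⁶}, of order 4.
Check: |G/G'| = 16/4 = 4 is the order of the abelianisation.

Answer: 4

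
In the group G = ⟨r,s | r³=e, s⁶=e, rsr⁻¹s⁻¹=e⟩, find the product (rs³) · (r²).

Compute (rs³) · (r²) by multiplying left to right and reducing via the relations at each step:
  (rs³) · r² = s³

Answer: s³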